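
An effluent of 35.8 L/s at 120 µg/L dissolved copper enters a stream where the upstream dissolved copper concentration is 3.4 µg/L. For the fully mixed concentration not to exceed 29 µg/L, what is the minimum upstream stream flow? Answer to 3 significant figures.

127 L/s

Set C_mix = 29: (Q·3.400 + 35.80·120.0) / (Q + 35.80) = 29
→ Q = 35.80·(120.0 − 29)/(29 − 3.400) = 127.3 L/s.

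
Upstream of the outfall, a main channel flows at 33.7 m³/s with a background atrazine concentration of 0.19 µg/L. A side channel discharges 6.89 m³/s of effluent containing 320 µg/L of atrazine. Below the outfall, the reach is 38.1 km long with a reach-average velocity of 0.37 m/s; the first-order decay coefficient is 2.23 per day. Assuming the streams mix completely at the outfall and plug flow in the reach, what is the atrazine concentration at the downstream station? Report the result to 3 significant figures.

Conservation of mass: C = (33.70·0.1900 + 6.890·320.0) / 40.59 = 2211/40.59 = 54.48 µg/L.
Travel time t = 38.1·1000 / 0.37 = 103000 s = 28.60 h.
First-order decay: C = 54.48·exp(−k·t) = 54.48·0.07011 = 3.819 µg/L.

3.82 µg/L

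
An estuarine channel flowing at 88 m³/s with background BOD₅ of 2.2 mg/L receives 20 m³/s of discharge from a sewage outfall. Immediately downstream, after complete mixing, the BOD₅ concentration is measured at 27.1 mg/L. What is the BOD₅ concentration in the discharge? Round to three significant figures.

Mass balance: 88.00·2.200 + 20.00·Cₑ = 108.0·27.10
→ Cₑ = (108.0·27.10 − 88.00·2.200) / 20.00 = 136.7 mg/L.

137 mg/L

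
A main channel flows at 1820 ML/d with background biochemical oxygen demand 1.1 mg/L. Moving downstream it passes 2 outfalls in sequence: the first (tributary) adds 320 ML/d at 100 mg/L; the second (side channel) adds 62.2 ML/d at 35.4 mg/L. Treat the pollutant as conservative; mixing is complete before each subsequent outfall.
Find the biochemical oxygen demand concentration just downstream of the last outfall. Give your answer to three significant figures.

16.4 mg/L

Below outfall 1: Q → 2140 ML/d, C = (1820·1.100 + 320.0·100.0)/2140 = 15.89 mg/L.
Below outfall 2: Q → 2202 ML/d, C = (2140·15.89 + 62.20·35.40)/2202 = 16.44 mg/L.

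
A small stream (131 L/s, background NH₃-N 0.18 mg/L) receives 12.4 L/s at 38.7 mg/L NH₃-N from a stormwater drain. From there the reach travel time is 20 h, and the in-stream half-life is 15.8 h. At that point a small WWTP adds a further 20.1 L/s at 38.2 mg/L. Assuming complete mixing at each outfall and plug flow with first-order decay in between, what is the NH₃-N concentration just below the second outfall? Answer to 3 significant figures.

Mixed concentration C = ΣQC/ΣQ = (131.0·0.1800 + 12.40·38.70) / 143.4 = 503.5/143.4 = 3.511 mg/L; combined flow 143.4 L/s.
Half-life 15.8 h → k = ln 2 / 15.8 = 0.04387 h⁻¹ = 1.053 d⁻¹.
First-order decay: C = 3.511·exp(−k·t) = 3.511·0.4159 = 1.460 mg/L.
Second outfall: C = (143.4·1.460 + 20.10·38.20)/163.5 = 5.977 mg/L.

5.98 mg/L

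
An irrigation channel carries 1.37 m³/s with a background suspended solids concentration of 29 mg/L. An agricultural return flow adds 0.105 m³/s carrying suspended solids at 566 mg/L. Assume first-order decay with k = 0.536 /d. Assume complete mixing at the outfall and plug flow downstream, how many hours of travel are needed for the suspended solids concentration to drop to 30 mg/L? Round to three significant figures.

Mixed concentration C = ΣQC/ΣQ = (1.370·29.00 + 0.1050·566.0) / 1.475 = 99.16/1.475 = 67.23 mg/L.
67.23·exp(−k·t) = 30 → t = ln(67.23/30)/k = 130100 s = 36.13 h.

36.1 h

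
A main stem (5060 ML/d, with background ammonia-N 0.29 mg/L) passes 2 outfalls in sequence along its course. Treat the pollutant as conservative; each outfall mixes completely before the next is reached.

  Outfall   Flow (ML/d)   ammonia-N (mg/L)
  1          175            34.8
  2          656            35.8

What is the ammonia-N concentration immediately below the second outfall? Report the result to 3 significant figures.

5.27 mg/L

Outfall 1: combined Q = 5235 ML/d; C = (5060·0.2900 + 175.0·34.80)/5235 = 1.444 mg/L.
Outfall 2: combined Q = 5891 ML/d; C = (5235·1.444 + 656.0·35.80)/5891 = 5.269 mg/L.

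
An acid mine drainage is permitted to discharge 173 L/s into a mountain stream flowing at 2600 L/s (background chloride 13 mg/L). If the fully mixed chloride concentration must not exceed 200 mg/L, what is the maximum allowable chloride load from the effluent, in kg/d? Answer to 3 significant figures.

45000 kg/d

Mass balance at the limit: 2600·13.00 + 173.0·Cₑ = 2773·200 → Cₑ = 3010 mg/L.
173.0 L/s = 0.1730 m³/s. Load = 0.1730 m³/s × 3010 g/m³ × 86 400 s/d = 45000 kg/d.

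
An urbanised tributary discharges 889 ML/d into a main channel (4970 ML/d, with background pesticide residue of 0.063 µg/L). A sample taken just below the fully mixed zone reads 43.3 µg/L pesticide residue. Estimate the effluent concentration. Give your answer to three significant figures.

Mass balance: 4970·0.06300 + 889.0·Cₑ = 5859·43.30
→ Cₑ = (5859·43.30 − 4970·0.06300) / 889.0 = 285.0 µg/L.

285 µg/L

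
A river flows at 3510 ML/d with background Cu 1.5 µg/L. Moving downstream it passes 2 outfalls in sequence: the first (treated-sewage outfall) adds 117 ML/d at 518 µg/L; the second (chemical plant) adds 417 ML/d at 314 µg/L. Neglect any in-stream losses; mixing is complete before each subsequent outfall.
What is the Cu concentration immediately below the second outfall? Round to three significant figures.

After outfall 1: Q = 3510 + 117.0 = 3627 ML/d; C = (3510·1.500 + 117.0·518.0)/3627 = 18.16 µg/L.
After outfall 2: Q = 3627 + 417.0 = 4044 ML/d; C = (3627·18.16 + 417.0·314.0)/4044 = 48.67 µg/L.

48.7 µg/L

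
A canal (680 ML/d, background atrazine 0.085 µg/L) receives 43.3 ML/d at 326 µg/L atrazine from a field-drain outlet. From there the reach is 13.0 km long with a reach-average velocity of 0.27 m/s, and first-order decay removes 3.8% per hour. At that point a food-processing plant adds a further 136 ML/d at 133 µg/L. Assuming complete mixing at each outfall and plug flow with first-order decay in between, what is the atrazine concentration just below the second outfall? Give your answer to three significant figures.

30.9 µg/L

Mass balance: C = (680.0·0.08500 + 43.30·326.0) / 723.3 = 14170/723.3 = 19.60 µg/L; combined flow 723.3 ML/d.
Travel time t = 13.0·1000 / 0.27 = 48150 s = 13.37 h.
3.8%/h lost → k = −ln(1 − 0.038) = 0.03874 h⁻¹.
Decay over the reach: 19.60·exp(−kt) = 19.60·0.5956 = 11.67 µg/L.
At the second outfall, C = (723.3·11.67 + 136.0·133.0) / (723.3 + 136.0) = 30.87 µg/L.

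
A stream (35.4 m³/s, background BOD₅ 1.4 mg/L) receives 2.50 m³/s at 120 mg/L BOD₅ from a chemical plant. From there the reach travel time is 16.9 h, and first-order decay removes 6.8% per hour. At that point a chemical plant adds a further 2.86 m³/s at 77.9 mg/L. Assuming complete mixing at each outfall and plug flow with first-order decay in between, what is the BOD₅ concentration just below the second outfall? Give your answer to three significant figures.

8.07 mg/L

Conservation of mass: C = (35.40·1.400 + 2.500·120.0) / 37.90 = 349.6/37.90 = 9.223 mg/L; combined flow 37.90 m³/s.
6.8%/h lost → k = −ln(1 − 0.068) = 0.07042 h⁻¹.
Decay over the reach: 9.223·exp(−kt) = 9.223·0.3042 = 2.806 mg/L.
At the second outfall, C = (37.90·2.806 + 2.860·77.90) / (37.90 + 2.860) = 8.075 mg/L.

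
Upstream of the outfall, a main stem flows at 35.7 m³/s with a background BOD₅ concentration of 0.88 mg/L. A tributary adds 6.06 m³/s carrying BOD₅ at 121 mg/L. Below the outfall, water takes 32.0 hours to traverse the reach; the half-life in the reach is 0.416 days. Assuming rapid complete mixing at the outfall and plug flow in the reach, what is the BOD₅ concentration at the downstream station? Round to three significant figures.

Mass balance: C = (35.70·0.8800 + 6.060·121.0) / 41.76 = 764.7/41.76 = 18.31 mg/L.
Half-life 0.416 d → k = ln 2 / 0.416 = 1.666 d⁻¹.
Applying C = C₀e^(−kt): 18.31 × 0.1084 = 1.986 mg/L.

1.99 mg/L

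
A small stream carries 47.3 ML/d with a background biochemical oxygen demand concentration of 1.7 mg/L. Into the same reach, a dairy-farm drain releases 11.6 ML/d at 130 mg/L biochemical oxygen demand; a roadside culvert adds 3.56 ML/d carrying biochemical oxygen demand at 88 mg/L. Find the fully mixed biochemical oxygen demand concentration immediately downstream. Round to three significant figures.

30.4 mg/L

Flow-weighted average: C = (47.30·1.700 + 11.60·130.0 + 3.560·88.00) / 62.46 = 1902/62.46 = 30.45 mg/L.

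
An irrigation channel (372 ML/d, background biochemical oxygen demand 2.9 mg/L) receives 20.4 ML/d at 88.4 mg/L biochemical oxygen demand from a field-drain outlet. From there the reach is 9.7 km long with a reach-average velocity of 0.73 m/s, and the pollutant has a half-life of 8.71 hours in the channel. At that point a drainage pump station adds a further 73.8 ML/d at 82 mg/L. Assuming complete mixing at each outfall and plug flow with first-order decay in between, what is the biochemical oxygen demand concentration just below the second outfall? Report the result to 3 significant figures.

17.6 mg/L

Conservation of mass: C = (372.0·2.900 + 20.40·88.40) / 392.4 = 2882/392.4 = 7.345 mg/L; combined flow 392.4 ML/d.
Travel time t = 9.7·1000 / 0.73 = 13290 s = 3.691 h.
Half-life 8.71 h → k = ln 2 / 8.71 = 0.07958 h⁻¹ = 1.910 d⁻¹.
First-order decay: C = 7.345·exp(−k·t) = 7.345·0.7455 = 5.475 mg/L.
At the second outfall, C = (392.4·5.475 + 73.80·82.00) / (392.4 + 73.80) = 17.59 mg/L.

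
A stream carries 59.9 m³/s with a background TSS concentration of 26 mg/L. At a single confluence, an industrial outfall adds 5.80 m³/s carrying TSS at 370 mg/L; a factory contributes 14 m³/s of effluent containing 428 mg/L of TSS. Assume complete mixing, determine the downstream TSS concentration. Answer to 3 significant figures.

Flow-weighted average: C = (59.90·26.00 + 5.800·370.0 + 14.00·428.0) / 79.70 = 9695/79.70 = 121.6 mg/L.

122 mg/L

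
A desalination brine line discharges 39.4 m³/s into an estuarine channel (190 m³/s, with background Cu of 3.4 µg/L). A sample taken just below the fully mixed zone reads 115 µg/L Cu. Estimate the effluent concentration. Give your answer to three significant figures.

653 µg/L

Mass balance: 190.0·3.400 + 39.40·Cₑ = 229.4·115.0
→ Cₑ = (229.4·115.0 − 190.0·3.400) / 39.40 = 653.2 µg/L.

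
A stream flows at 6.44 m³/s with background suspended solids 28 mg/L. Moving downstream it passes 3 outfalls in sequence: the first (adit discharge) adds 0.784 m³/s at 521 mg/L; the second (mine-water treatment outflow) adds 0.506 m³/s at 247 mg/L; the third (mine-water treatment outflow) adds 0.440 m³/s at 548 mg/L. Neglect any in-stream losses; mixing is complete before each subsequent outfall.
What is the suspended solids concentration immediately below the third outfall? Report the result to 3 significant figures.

117 mg/L

Below outfall 1: Q → 7.224 m³/s, C = (6.440·28.00 + 0.7840·521.0)/7.224 = 81.50 mg/L.
Below outfall 2: Q → 7.730 m³/s, C = (7.224·81.50 + 0.5060·247.0)/7.730 = 92.34 mg/L.
Below outfall 3: Q → 8.170 m³/s, C = (7.730·92.34 + 0.4400·548.0)/8.170 = 116.9 mg/L.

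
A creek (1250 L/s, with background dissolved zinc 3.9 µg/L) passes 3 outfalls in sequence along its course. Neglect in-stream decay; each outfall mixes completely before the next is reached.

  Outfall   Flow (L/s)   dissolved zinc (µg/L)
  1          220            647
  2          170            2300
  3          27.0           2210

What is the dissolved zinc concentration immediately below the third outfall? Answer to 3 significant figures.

359 µg/L

Below outfall 1: Q → 1470 L/s, C = (1250·3.900 + 220.0·647.0)/1470 = 100.1 µg/L.
Below outfall 2: Q → 1640 L/s, C = (1470·100.1 + 170.0·2300)/1640 = 328.2 µg/L.
Below outfall 3: Q → 1667 L/s, C = (1640·328.2 + 27.00·2210)/1667 = 358.7 µg/L.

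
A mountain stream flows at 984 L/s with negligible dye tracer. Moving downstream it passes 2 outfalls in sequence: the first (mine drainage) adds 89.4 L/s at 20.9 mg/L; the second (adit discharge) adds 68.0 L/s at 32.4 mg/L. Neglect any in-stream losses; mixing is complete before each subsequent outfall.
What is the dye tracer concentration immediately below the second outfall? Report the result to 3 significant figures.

3.57 mg/L

Below outfall 1: Q → 1073 L/s, C = (984.0·0 + 89.40·20.90)/1073 = 1.741 mg/L.
Below outfall 2: Q → 1141 L/s, C = (1073·1.741 + 68.00·32.40)/1141 = 3.567 mg/L.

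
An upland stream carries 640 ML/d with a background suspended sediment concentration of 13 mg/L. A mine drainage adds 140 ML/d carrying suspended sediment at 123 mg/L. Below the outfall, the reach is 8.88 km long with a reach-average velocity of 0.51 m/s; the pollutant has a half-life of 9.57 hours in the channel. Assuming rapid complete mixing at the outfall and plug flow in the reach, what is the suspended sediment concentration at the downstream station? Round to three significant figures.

23.1 mg/L

Mass balance: C = (640.0·13.00 + 140.0·123.0) / 780.0 = 25540/780.0 = 32.74 mg/L.
Travel time t = 8.88·1000 / 0.51 = 17410 s = 4.837 h.
Half-life 9.57 h → k = ln 2 / 9.57 = 0.07243 h⁻¹ = 1.738 d⁻¹.
Applying C = C₀e^(−kt): 32.74 × 0.7045 = 23.07 mg/L.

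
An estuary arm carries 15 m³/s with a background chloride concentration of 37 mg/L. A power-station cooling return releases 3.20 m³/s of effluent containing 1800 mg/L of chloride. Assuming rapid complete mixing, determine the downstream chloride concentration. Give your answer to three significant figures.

After mixing, C = (15.00·37.00 + 3.200·1800) / 18.20 = 6315/18.20 = 347.0 mg/L.

347 mg/L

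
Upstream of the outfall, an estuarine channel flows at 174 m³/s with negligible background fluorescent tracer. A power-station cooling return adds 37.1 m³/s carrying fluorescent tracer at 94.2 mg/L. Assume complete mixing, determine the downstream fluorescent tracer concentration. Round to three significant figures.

Mixed concentration C = ΣQC/ΣQ = (174.0·0 + 37.10·94.20) / 211.1 = 3495/211.1 = 16.56 mg/L.

16.6 mg/L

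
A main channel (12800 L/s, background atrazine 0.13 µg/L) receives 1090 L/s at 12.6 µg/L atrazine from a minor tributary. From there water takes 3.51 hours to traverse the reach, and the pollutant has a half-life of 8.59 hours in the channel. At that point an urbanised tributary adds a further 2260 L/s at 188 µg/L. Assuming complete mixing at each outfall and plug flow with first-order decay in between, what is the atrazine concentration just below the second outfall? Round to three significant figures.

Conservation of mass: C = (12800·0.1300 + 1090·12.60) / 13890 = 15400/13890 = 1.109 µg/L; combined flow 13890 L/s.
Half-life 8.59 h → k = ln 2 / 8.59 = 0.08069 h⁻¹ = 1.937 d⁻¹.
Applying C = C₀e^(−kt): 1.109 × 0.7533 = 0.8351 µg/L.
At the second outfall, C = (13890·0.8351 + 2260·188.0) / (13890 + 2260) = 27.03 µg/L.

27.0 µg/L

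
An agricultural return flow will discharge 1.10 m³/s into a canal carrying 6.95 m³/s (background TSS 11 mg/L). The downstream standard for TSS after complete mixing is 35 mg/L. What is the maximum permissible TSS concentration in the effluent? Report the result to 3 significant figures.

At the limit, (Qr·Cr + Qe·Cₑ)/(Qr + Qe) = 35:
Cₑ = (8.050·35 − 6.950·11.00) / 1.100 = 186.6 mg/L.

187 mg/L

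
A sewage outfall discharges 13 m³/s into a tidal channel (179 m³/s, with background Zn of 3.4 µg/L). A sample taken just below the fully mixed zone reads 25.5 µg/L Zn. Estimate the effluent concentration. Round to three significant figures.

Mass balance: 179.0·3.400 + 13.00·Cₑ = 192.0·25.50
→ Cₑ = (192.0·25.50 − 179.0·3.400) / 13.00 = 329.8 µg/L.

330 µg/L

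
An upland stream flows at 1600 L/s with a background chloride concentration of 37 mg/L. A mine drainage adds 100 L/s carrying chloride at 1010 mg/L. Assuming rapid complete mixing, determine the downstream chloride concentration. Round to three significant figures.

Mixed concentration C = ΣQC/ΣQ = (1600·37.00 + 100.0·1010) / 1700 = 160200/1700 = 94.24 mg/L.

94.2 mg/L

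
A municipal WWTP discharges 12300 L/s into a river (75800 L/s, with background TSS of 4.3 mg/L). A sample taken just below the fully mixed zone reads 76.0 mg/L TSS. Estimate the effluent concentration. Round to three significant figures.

518 mg/L

Mass balance: 75800·4.300 + 12300·Cₑ = 88100·76.00
→ Cₑ = (88100·76.00 − 75800·4.300) / 12300 = 517.9 mg/L.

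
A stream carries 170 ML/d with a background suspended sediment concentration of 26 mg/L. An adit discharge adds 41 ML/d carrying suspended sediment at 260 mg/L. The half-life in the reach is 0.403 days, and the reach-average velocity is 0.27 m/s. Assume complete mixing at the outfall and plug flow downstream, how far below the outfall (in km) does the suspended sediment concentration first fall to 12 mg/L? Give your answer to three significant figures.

24.2 km

Mass balance: C = (170.0·26.00 + 41.00·260.0) / 211.0 = 15080/211.0 = 71.47 mg/L.
Half-life 0.403 d → k = ln 2 / 0.403 = 1.720 d⁻¹.
Set 71.47·exp(−k·t) = 12 → t = ln(71.47/12)/k = 89630 s = 24.90 h.
Distance = v·t = 0.27·89630 = 24200 m = 24.20 km.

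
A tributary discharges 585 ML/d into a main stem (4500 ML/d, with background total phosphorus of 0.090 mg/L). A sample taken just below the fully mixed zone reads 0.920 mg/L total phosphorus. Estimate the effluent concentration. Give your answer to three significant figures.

Mass balance: 4500·0.09000 + 585.0·Cₑ = 5085·0.9200
→ Cₑ = (5085·0.9200 − 4500·0.09000) / 585.0 = 7.305 mg/L.

7.30 mg/L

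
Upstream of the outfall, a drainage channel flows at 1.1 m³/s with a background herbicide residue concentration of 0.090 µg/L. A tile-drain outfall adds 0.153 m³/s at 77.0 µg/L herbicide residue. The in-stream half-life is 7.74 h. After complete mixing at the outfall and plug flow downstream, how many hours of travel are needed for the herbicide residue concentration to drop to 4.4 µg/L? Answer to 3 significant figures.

Conservation of mass: C = (1.100·0.09000 + 0.1530·77.00) / 1.253 = 11.88/1.253 = 9.481 µg/L.
Half-life 7.74 h → k = ln 2 / 7.74 = 0.08955 h⁻¹ = 2.149 d⁻¹.
9.481·exp(−k·t) = 4.4 → t = ln(9.481/4.4)/k = 30860 s = 8.573 h.

8.57 h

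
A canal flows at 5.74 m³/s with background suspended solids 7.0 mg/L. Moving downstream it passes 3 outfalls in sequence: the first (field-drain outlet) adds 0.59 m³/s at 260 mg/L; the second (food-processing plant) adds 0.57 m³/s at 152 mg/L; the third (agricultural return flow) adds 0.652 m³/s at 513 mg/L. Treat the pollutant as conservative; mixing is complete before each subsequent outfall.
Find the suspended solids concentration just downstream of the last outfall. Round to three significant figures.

81.4 mg/L

Outfall 1: combined Q = 6.330 m³/s; C = (5.740·7.000 + 0.5900·260.0)/6.330 = 30.58 mg/L.
Outfall 2: combined Q = 6.900 m³/s; C = (6.330·30.58 + 0.5700·152.0)/6.900 = 40.61 mg/L.
Outfall 3: combined Q = 7.552 m³/s; C = (6.900·40.61 + 0.6520·513.0)/7.552 = 81.40 mg/L.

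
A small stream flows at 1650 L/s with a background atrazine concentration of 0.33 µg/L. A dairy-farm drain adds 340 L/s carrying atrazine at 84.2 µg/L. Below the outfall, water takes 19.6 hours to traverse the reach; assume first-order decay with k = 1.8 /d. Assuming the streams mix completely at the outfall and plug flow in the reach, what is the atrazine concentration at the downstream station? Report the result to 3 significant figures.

Flow-weighted average: C = (1650·0.3300 + 340.0·84.20) / 1990 = 29170/1990 = 14.66 µg/L.
After decay, C = 14.66 × e^(−kt) = 14.66 × 0.2299 = 3.371 µg/L.

3.37 µg/L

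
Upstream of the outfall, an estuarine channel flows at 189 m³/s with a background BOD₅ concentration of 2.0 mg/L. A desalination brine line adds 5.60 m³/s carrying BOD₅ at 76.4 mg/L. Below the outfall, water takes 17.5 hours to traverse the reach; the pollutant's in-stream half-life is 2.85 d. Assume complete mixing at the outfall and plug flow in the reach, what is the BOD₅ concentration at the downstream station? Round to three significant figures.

Flow-weighted average: C = (189.0·2.000 + 5.600·76.40) / 194.6 = 805.8/194.6 = 4.141 mg/L.
Half-life 2.85 d → k = ln 2 / 2.85 = 0.2432 d⁻¹.
Applying C = C₀e^(−kt): 4.141 × 0.8375 = 3.468 mg/L.

3.47 mg/L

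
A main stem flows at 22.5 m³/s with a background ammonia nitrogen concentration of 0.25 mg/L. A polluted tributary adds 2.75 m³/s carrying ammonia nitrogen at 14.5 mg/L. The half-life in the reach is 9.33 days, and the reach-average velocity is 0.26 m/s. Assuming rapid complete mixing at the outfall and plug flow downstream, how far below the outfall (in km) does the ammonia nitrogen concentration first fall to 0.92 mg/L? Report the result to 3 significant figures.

Conservation of mass: C = (22.50·0.2500 + 2.750·14.50) / 25.25 = 45.50/25.25 = 1.802 mg/L.
Half-life 9.33 d → k = ln 2 / 9.33 = 0.07429 d⁻¹.
Set 1.802·exp(−k·t) = 0.92 → t = ln(1.802/0.92)/k = 781800 s = 217.2 h.
Distance = v·t = 0.26·781800 = 203300 m = 203.3 km.

203 km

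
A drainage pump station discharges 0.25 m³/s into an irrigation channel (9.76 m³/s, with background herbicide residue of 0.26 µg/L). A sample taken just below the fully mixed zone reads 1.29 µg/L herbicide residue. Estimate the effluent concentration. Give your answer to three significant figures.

Mass balance: 9.760·0.2600 + 0.2500·Cₑ = 10.01·1.290
→ Cₑ = (10.01·1.290 − 9.760·0.2600) / 0.2500 = 41.50 µg/L.

41.5 µg/L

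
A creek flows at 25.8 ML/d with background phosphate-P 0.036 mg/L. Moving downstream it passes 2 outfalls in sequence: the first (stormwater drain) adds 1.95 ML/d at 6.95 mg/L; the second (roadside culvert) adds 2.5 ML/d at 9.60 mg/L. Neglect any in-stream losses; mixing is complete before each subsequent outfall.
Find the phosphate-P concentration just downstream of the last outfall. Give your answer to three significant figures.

After outfall 1: Q = 25.80 + 1.950 = 27.75 ML/d; C = (25.80·0.03600 + 1.950·6.950)/27.75 = 0.5218 mg/L.
After outfall 2: Q = 27.75 + 2.500 = 30.25 ML/d; C = (27.75·0.5218 + 2.500·9.600)/30.25 = 1.272 mg/L.

1.27 mg/L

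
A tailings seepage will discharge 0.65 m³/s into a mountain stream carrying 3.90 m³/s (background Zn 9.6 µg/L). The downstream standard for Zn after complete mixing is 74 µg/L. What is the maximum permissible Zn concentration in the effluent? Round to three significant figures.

460 µg/L

At the limit, (Qr·Cr + Qe·Cₑ)/(Qr + Qe) = 74:
Cₑ = (4.550·74 − 3.900·9.600) / 0.6500 = 460.4 µg/L.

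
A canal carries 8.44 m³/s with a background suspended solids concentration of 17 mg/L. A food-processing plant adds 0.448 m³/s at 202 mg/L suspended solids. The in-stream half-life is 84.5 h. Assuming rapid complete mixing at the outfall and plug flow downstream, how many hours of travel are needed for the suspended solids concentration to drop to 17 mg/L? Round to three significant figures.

Conservation of mass: C = (8.440·17.00 + 0.4480·202.0) / 8.888 = 234.0/8.888 = 26.32 mg/L.
Half-life 84.5 h → k = ln 2 / 84.5 = 0.008203 h⁻¹ = 0.1969 d⁻¹.
26.32·exp(−k·t) = 17 → t = ln(26.32/17)/k = 191900 s = 53.31 h.

53.3 h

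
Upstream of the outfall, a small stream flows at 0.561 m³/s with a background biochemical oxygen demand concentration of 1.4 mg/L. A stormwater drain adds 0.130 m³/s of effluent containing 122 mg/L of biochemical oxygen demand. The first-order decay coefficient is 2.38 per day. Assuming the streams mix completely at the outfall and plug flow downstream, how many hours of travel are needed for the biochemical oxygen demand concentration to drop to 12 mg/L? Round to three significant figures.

Mass balance: C = (0.5610·1.400 + 0.1300·122.0) / 0.6910 = 16.65/0.6910 = 24.09 mg/L.
24.09·exp(−k·t) = 12 → t = ln(24.09/12)/k = 25300 s = 7.027 h.

7.03 h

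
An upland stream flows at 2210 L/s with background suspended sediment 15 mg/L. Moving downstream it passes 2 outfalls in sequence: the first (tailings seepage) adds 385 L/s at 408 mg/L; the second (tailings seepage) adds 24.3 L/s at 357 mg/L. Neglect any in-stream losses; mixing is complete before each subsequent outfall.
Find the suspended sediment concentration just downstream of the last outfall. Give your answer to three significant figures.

After outfall 1: Q = 2210 + 385.0 = 2595 L/s; C = (2210·15.00 + 385.0·408.0)/2595 = 73.31 mg/L.
After outfall 2: Q = 2595 + 24.30 = 2619 L/s; C = (2595·73.31 + 24.30·357.0)/2619 = 75.94 mg/L.

75.9 mg/L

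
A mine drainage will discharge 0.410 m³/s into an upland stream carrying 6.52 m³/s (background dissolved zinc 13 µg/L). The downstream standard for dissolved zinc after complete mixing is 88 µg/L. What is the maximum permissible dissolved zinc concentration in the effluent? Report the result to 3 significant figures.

At the limit, (Qr·Cr + Qe·Cₑ)/(Qr + Qe) = 88:
Cₑ = (6.930·88 − 6.520·13.00) / 0.4100 = 1281 µg/L.

1280 µg/L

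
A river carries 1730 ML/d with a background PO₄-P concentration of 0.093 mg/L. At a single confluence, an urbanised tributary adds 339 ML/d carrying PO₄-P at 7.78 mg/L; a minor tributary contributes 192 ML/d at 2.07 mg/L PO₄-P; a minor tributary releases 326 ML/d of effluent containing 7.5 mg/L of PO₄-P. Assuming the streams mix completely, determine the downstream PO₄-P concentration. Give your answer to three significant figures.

2.18 mg/L

Mixed concentration C = ΣQC/ΣQ = (1730·0.09300 + 339.0·7.780 + 192.0·2.070 + 326.0·7.500) / 2587 = 5641/2587 = 2.180 mg/L.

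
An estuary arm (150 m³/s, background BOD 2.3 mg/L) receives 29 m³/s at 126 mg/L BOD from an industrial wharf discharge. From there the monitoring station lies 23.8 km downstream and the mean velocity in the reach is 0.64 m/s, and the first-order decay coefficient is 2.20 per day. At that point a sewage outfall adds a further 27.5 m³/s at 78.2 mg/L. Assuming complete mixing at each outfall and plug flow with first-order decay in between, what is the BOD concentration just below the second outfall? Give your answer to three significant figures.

17.9 mg/L

Mixed concentration C = ΣQC/ΣQ = (150.0·2.300 + 29.00·126.0) / 179.0 = 3999/179.0 = 22.34 mg/L; combined flow 179.0 m³/s.
Travel time t = 23.8·1000 / 0.64 = 37190 s = 10.33 h.
Applying C = C₀e^(−kt): 22.34 × 0.3879 = 8.667 mg/L.
At the second outfall, C = (179.0·8.667 + 27.50·78.20) / (179.0 + 27.50) = 17.93 mg/L.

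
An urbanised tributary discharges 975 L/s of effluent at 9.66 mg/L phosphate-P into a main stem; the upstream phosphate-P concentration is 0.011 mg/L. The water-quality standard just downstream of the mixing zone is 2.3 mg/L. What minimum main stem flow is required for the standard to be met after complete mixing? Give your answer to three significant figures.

Set C_mix = 2.3: (Q·0.01100 + 975.0·9.660) / (Q + 975.0) = 2.3
→ Q = 975.0·(9.660 − 2.3)/(2.3 − 0.01100) = 3135 L/s.

3130 L/s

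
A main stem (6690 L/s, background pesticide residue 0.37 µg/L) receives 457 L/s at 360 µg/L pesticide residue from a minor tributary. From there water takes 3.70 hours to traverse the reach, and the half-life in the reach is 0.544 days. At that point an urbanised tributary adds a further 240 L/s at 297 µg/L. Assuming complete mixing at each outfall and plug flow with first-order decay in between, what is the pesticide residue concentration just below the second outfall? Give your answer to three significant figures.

Mixed concentration C = ΣQC/ΣQ = (6690·0.3700 + 457.0·360.0) / 7147 = 167000/7147 = 23.37 µg/L; combined flow 7147 L/s.
Half-life 0.544 d → k = ln 2 / 0.544 = 1.274 d⁻¹.
Applying C = C₀e^(−kt): 23.37 × 0.8217 = 19.20 µg/L.
Second outfall: C = (7147·19.20 + 240.0·297.0)/7387 = 28.22 µg/L.

28.2 µg/L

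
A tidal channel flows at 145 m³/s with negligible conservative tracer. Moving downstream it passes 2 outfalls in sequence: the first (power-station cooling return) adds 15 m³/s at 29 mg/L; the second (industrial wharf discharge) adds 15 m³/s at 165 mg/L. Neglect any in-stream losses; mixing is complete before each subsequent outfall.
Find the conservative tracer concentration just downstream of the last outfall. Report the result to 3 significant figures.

After outfall 1: Q = 145.0 + 15.00 = 160.0 m³/s; C = (145.0·0 + 15.00·29.00)/160.0 = 2.719 mg/L.
After outfall 2: Q = 160.0 + 15.00 = 175.0 m³/s; C = (160.0·2.719 + 15.00·165.0)/175.0 = 16.63 mg/L.

16.6 mg/L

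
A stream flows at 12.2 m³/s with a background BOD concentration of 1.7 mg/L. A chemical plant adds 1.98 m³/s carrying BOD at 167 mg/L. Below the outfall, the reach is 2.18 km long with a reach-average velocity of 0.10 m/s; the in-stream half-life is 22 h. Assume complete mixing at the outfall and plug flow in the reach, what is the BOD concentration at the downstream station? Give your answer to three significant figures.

Mass balance: C = (12.20·1.700 + 1.980·167.0) / 14.18 = 351.4/14.18 = 24.78 mg/L.
Travel time t = 2.18·1000 / 0.10 = 21800 s = 6.056 h.
Half-life 22 h → k = ln 2 / 22 = 0.03151 h⁻¹ = 0.7562 d⁻¹.
Applying C = C₀e^(−kt): 24.78 × 0.8263 = 20.48 mg/L.

20.5 mg/L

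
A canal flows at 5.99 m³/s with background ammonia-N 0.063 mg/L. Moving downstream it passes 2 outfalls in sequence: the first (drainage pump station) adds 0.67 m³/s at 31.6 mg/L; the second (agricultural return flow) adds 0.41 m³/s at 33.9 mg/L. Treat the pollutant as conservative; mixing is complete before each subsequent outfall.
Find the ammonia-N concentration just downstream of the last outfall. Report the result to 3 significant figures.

Outfall 1: combined Q = 6.660 m³/s; C = (5.990·0.06300 + 0.6700·31.60)/6.660 = 3.236 mg/L.
Outfall 2: combined Q = 7.070 m³/s; C = (6.660·3.236 + 0.4100·33.90)/7.070 = 5.014 mg/L.

5.01 mg/L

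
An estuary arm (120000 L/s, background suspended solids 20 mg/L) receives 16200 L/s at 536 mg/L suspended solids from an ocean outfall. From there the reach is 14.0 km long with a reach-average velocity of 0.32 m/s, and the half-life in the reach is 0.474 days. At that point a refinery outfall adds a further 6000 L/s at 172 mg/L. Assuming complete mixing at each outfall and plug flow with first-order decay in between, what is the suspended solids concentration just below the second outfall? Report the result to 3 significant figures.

Conservation of mass: C = (120000·20.00 + 16200·536.0) / 136200 = 11080000/136200 = 81.37 mg/L; combined flow 136200 L/s.
Travel time t = 14.0·1000 / 0.32 = 43750 s = 12.15 h.
Half-life 0.474 d → k = ln 2 / 0.474 = 1.462 d⁻¹.
First-order decay: C = 81.37·exp(−k·t) = 81.37·0.4769 = 38.81 mg/L.
Second outfall: C = (136200·38.81 + 6000·172.0)/142200 = 44.43 mg/L.

44.4 mg/L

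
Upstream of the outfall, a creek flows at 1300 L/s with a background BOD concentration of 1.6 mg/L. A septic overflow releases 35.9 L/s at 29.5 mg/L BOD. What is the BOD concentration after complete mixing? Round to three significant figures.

2.35 mg/L

Flow-weighted average: C = (1300·1.600 + 35.90·29.50) / 1336 = 3139/1336 = 2.350 mg/L.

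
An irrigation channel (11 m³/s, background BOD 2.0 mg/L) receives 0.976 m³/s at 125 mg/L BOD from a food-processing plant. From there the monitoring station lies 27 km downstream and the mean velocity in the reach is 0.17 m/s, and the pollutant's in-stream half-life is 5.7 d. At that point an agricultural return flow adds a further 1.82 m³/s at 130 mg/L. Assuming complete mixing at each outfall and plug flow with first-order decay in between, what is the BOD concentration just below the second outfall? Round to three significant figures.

25.5 mg/L

Mixed concentration C = ΣQC/ΣQ = (11.00·2.000 + 0.9760·125.0) / 11.98 = 144.0/11.98 = 12.02 mg/L; combined flow 11.98 m³/s.
Travel time t = 27·1000 / 0.17 = 158800 s = 44.12 h.
Half-life 5.7 d → k = ln 2 / 5.7 = 0.1216 d⁻¹.
Decay over the reach: 12.02·exp(−kt) = 12.02·0.7997 = 9.615 mg/L.
At the second outfall, C = (11.98·9.615 + 1.820·130.0) / (11.98 + 1.820) = 25.50 mg/L.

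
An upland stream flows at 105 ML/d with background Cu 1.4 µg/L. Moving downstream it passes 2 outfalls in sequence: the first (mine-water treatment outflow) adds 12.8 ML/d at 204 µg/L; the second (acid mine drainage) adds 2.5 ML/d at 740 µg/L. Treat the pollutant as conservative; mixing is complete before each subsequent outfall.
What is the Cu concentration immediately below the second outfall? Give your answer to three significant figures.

38.3 µg/L

After outfall 1: Q = 105.0 + 12.80 = 117.8 ML/d; C = (105.0·1.400 + 12.80·204.0)/117.8 = 23.41 µg/L.
After outfall 2: Q = 117.8 + 2.500 = 120.3 ML/d; C = (117.8·23.41 + 2.500·740.0)/120.3 = 38.31 µg/L.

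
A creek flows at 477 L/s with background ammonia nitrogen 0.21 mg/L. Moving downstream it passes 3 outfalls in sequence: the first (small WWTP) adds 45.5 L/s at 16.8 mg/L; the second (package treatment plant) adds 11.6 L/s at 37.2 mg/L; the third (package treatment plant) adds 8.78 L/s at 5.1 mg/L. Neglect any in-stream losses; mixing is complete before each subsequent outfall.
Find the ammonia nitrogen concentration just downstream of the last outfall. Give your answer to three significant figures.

After outfall 1: Q = 477.0 + 45.50 = 522.5 L/s; C = (477.0·0.2100 + 45.50·16.80)/522.5 = 1.655 mg/L.
After outfall 2: Q = 522.5 + 11.60 = 534.1 L/s; C = (522.5·1.655 + 11.60·37.20)/534.1 = 2.427 mg/L.
After outfall 3: Q = 534.1 + 8.780 = 542.9 L/s; C = (534.1·2.427 + 8.780·5.100)/542.9 = 2.470 mg/L.

2.47 mg/L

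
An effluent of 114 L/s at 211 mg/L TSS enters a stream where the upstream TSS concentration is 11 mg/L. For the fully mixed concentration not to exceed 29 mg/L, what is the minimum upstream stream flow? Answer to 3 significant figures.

1150 L/s

Set C_mix = 29: (Q·11.00 + 114.0·211.0) / (Q + 114.0) = 29
→ Q = 114.0·(211.0 − 29)/(29 − 11.00) = 1153 L/s.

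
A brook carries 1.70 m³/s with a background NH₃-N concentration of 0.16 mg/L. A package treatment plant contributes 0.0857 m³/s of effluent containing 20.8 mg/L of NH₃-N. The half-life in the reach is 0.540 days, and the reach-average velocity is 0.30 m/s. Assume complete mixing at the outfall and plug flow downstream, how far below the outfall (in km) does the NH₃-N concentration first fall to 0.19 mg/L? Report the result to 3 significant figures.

36.4 km

Conservation of mass: C = (1.700·0.1600 + 0.08570·20.80) / 1.786 = 2.055/1.786 = 1.151 mg/L.
Half-life 0.540 d → k = ln 2 / 0.540 = 1.284 d⁻¹.
Set 1.151·exp(−k·t) = 0.19 → t = ln(1.151/0.19)/k = 121200 s = 33.67 h.
Distance = v·t = 0.30·121200 = 36370 m = 36.37 km.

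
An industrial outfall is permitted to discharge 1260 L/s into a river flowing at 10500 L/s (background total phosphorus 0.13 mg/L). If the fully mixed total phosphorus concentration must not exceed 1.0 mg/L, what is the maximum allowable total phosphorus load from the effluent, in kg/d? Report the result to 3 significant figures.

898 kg/d

Mass balance at the limit: 10500·0.1300 + 1260·Cₑ = 11760·1.0 → Cₑ = 8.250 mg/L.
1260 L/s = 1.260 m³/s. Load = 1.260 m³/s × 8.250 g/m³ × 86 400 s/d = 898.1 kg/d.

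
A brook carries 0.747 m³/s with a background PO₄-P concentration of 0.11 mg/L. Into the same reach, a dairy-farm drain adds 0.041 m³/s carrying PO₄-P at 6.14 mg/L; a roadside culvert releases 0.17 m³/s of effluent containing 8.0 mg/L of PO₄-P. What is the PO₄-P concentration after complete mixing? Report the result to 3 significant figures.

Flow-weighted average: C = (0.7470·0.1100 + 0.04100·6.140 + 0.1700·8.000) / 0.9580 = 1.694/0.9580 = 1.768 mg/L.

1.77 mg/L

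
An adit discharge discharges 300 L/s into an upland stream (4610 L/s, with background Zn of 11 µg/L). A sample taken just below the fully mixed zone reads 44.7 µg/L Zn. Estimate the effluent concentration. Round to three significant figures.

563 µg/L

Mass balance: 4610·11.00 + 300.0·Cₑ = 4910·44.70
→ Cₑ = (4910·44.70 − 4610·11.00) / 300.0 = 562.6 µg/L.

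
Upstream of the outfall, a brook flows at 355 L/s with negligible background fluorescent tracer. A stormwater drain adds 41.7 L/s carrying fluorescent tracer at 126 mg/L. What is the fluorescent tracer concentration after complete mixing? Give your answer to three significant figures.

Mixed concentration C = ΣQC/ΣQ = (355.0·0 + 41.70·126.0) / 396.7 = 5254/396.7 = 13.24 mg/L.

13.2 mg/L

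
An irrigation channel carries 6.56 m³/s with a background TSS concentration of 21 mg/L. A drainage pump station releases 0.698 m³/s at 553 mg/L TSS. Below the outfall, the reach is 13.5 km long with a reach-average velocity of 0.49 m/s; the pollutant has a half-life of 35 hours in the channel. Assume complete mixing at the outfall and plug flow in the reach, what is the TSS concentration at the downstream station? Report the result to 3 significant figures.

62.0 mg/L

Mixed concentration C = ΣQC/ΣQ = (6.560·21.00 + 0.6980·553.0) / 7.258 = 523.8/7.258 = 72.16 mg/L.
Travel time t = 13.5·1000 / 0.49 = 27550 s = 7.653 h.
Half-life 35 h → k = ln 2 / 35 = 0.01980 h⁻¹ = 0.4753 d⁻¹.
First-order decay: C = 72.16·exp(−k·t) = 72.16·0.8594 = 62.01 mg/L.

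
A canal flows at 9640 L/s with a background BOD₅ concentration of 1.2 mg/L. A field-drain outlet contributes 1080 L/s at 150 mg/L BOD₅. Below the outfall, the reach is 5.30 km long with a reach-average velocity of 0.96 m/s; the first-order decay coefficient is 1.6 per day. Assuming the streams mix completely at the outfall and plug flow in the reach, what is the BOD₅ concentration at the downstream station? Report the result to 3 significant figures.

14.6 mg/L

Flow-weighted average: C = (9640·1.200 + 1080·150.0) / 10720 = 173600/10720 = 16.19 mg/L.
Travel time t = 5.30·1000 / 0.96 = 5521 s = 1.534 h.
Applying C = C₀e^(−kt): 16.19 × 0.9028 = 14.62 mg/L.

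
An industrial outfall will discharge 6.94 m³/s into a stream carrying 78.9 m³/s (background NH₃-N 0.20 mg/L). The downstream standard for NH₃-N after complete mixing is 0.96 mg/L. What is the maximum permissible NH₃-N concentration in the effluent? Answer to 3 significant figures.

At the limit, (Qr·Cr + Qe·Cₑ)/(Qr + Qe) = 0.96:
Cₑ = (85.84·0.96 − 78.90·0.2000) / 6.940 = 9.600 mg/L.

9.60 mg/L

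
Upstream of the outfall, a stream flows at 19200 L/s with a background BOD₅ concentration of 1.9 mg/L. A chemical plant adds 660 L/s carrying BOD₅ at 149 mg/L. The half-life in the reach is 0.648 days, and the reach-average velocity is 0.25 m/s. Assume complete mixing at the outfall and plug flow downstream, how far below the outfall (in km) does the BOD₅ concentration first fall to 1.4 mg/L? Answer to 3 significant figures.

31.9 km

After mixing, C = (19200·1.900 + 660.0·149.0) / 19860 = 134800/19860 = 6.789 mg/L.
Half-life 0.648 d → k = ln 2 / 0.648 = 1.070 d⁻¹.
Set 6.789·exp(−k·t) = 1.4 → t = ln(6.789/1.4)/k = 127500 s = 35.42 h.
Distance = v·t = 0.25·127500 = 31880 m = 31.88 km.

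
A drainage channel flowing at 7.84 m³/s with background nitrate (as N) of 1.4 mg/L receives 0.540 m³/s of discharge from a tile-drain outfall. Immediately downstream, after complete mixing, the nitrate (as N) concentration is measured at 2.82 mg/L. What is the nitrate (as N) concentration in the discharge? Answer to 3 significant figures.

23.4 mg/L

Mass balance: 7.840·1.400 + 0.5400·Cₑ = 8.380·2.820
→ Cₑ = (8.380·2.820 − 7.840·1.400) / 0.5400 = 23.44 mg/L.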